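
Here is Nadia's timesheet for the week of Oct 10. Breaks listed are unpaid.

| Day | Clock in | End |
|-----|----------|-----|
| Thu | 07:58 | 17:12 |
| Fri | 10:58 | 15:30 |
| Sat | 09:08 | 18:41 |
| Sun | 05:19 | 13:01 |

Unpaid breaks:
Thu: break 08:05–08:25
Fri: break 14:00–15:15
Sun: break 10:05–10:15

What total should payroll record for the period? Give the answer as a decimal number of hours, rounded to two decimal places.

Thu: 07:58–17:12 = 9 h 14 min; less 20 min break → 8 h 54 min
Fri: 10:58–15:30 = 4 h 32 min; less 75 min break → 3 h 17 min
Sat: 09:08–18:41 = 9 h 33 min
Sun: 05:19–13:01 = 7 h 42 min; less 10 min break → 7 h 32 min
Total: 8 h 54 min + 3 h 17 min + 9 h 33 min + 7 h 32 min = 29 h 16 min.

29.27 hours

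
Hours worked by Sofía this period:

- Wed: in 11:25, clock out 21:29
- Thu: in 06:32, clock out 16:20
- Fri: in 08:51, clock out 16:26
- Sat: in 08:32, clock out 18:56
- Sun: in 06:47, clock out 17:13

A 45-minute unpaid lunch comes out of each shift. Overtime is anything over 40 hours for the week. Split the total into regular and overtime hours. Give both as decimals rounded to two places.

Regular 40.00 hours, overtime 4.53 hours

Wed: 11:25–21:29 = 10 h 4 min; less 45 min break → 9 h 19 min
Thu: 06:32–16:20 = 9 h 48 min; less 45 min break → 9 h 3 min
Fri: 08:51–16:26 = 7 h 35 min; less 45 min break → 6 h 50 min
Sat: 08:32–18:56 = 10 h 24 min; less 45 min break → 9 h 39 min
Sun: 06:47–17:13 = 10 h 26 min; less 45 min break → 9 h 41 min
Total worked: 44 h 32 min = 44.53 h.
Threshold 40 h → overtime 4 h 32 min, regular 40 h 0 min.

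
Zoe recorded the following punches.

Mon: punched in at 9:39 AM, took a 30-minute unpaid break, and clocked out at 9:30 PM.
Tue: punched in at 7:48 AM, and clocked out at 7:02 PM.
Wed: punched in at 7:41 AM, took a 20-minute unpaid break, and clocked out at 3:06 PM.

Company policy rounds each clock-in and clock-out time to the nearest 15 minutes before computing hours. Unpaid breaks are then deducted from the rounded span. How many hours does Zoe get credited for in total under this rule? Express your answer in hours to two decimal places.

Mon: in 9:39 AM→9:45 AM, out 9:30 PM→9:30 PM; 11 h 45 min − 30 min = 11 h 15 min
Tue: in 7:48 AM→7:45 AM, out 7:02 PM→7:00 PM; 11 h 15 min
Wed: in 7:41 AM→7:45 AM, out 3:06 PM→3:00 PM; 7 h 15 min − 20 min = 6 h 55 min
Total credited: 29 h 25 min.

29.42 hours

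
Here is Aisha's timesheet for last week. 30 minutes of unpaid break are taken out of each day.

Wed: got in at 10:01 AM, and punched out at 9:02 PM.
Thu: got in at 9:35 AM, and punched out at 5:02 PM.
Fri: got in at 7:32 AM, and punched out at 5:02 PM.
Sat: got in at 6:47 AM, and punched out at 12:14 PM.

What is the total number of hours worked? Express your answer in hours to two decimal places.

Wed: 10:01 AM–9:02 PM = 11 h 1 min; less 30 min break → 10 h 31 min
Thu: 9:35 AM–5:02 PM = 7 h 27 min; less 30 min break → 6 h 57 min
Fri: 7:32 AM–5:02 PM = 9 h 30 min; less 30 min break → 9 h 0 min
Sat: 6:47 AM–12:14 PM = 5 h 27 min; less 30 min break → 4 h 57 min
Total: 10 h 31 min + 6 h 57 min + 9 h 0 min + 4 h 57 min = 31 h 25 min.

31.42 hours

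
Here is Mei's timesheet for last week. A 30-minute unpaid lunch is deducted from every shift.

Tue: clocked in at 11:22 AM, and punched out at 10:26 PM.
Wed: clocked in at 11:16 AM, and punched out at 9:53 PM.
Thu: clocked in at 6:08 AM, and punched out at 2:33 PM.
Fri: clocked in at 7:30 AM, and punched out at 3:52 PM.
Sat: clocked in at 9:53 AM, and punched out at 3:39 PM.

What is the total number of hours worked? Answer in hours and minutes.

Tue: 11:22 AM–10:26 PM = 11 h 4 min; less 30 min break → 10 h 34 min
Wed: 11:16 AM–9:53 PM = 10 h 37 min; less 30 min break → 10 h 7 min
Thu: 6:08 AM–2:33 PM = 8 h 25 min; less 30 min break → 7 h 55 min
Fri: 7:30 AM–3:52 PM = 8 h 22 min; less 30 min break → 7 h 52 min
Sat: 9:53 AM–3:39 PM = 5 h 46 min; less 30 min break → 5 h 16 min
Total: 10 h 34 min + 10 h 7 min + 7 h 55 min + 7 h 52 min + 5 h 16 min = 41 h 44 min.

41 h 44 min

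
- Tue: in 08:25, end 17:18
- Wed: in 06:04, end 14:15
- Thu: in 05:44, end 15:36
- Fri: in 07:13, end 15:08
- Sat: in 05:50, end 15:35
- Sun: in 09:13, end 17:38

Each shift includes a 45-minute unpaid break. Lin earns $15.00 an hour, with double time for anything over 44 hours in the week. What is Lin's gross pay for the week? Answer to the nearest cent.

Tue: 08:25–17:18 = 8 h 53 min; less 45 min break → 8 h 8 min
Wed: 06:04–14:15 = 8 h 11 min; less 45 min break → 7 h 26 min
Thu: 05:44–15:36 = 9 h 52 min; less 45 min break → 9 h 7 min
Fri: 07:13–15:08 = 7 h 55 min; less 45 min break → 7 h 10 min
Sat: 05:50–15:35 = 9 h 45 min; less 45 min break → 9 h 0 min
Sun: 09:13–17:38 = 8 h 25 min; less 45 min break → 7 h 40 min
Total worked: 48 h 31 min = 2911 min.
Regular 44 h 0 min = 2640 min at $15.00/h; overtime 4 h 31 min = 271 min at $30.00/h.
Pay = (2640 × $15.00 + 271 × $30.00) ÷ 60 = $795.50.

$795.50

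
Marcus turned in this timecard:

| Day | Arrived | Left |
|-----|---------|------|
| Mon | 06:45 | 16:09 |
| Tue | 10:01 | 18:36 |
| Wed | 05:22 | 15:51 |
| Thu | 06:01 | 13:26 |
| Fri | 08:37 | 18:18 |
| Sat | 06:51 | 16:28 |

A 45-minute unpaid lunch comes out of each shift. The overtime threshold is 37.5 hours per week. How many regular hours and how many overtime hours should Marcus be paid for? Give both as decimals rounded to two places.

Mon: 06:45–16:09 = 9 h 24 min; less 45 min break → 8 h 39 min
Tue: 10:01–18:36 = 8 h 35 min; less 45 min break → 7 h 50 min
Wed: 05:22–15:51 = 10 h 29 min; less 45 min break → 9 h 44 min
Thu: 06:01–13:26 = 7 h 25 min; less 45 min break → 6 h 40 min
Fri: 08:37–18:18 = 9 h 41 min; less 45 min break → 8 h 56 min
Sat: 06:51–16:28 = 9 h 37 min; less 45 min break → 8 h 52 min
Total worked: 50 h 41 min = 50.68 h.
Threshold 37.5 h → overtime 13 h 11 min, regular 37 h 30 min.

Regular 37.50 hours, overtime 13.18 hours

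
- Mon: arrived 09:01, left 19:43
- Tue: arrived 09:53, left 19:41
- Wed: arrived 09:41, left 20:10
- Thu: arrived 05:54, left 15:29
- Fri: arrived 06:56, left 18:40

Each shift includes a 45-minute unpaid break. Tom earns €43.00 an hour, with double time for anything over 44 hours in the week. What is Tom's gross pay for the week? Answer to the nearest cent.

€2283.30

Mon: 09:01–19:43 = 10 h 42 min; less 45 min break → 9 h 57 min
Tue: 09:53–19:41 = 9 h 48 min; less 45 min break → 9 h 3 min
Wed: 09:41–20:10 = 10 h 29 min; less 45 min break → 9 h 44 min
Thu: 05:54–15:29 = 9 h 35 min; less 45 min break → 8 h 50 min
Fri: 06:56–18:40 = 11 h 44 min; less 45 min break → 10 h 59 min
Total worked: 48 h 33 min = 2913 min.
Regular 44 h 0 min = 2640 min at €43.00/h; overtime 4 h 33 min = 273 min at €86.00/h.
Pay = (2640 × €43.00 + 273 × €86.00) ÷ 60 = €2283.30.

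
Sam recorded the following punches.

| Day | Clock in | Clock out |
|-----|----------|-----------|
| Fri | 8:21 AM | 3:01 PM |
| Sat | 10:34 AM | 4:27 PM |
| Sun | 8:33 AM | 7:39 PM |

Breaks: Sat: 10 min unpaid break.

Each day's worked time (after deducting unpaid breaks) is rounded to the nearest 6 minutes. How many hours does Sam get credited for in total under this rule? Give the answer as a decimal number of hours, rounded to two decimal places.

Fri: 8:21 AM–3:01 PM = 6 h 40 min → rounds to 6 h 42 min
Sat: 10:34 AM–4:27 PM = 5 h 53 min − 10 min = 5 h 43 min → rounds to 5 h 42 min
Sun: 8:33 AM–7:39 PM = 11 h 6 min → rounds to 11 h 6 min
Total credited: 23 h 30 min.

23.50 hours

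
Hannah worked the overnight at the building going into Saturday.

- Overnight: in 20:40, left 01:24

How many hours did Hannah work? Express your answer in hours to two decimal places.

Overnight: 20:40 → midnight = 3 h 20 min; midnight → 01:24 = 1 h 24 min; span 4 h 44 min

4.73 hours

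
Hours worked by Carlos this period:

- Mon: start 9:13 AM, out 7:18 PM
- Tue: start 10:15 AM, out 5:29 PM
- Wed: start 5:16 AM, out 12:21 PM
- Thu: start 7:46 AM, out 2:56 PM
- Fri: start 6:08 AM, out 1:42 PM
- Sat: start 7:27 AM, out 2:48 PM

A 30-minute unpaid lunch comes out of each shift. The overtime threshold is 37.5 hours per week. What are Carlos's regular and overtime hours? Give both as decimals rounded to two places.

Regular 37.50 hours, overtime 5.98 hours

Mon: 9:13 AM–7:18 PM = 10 h 5 min; less 30 min break → 9 h 35 min
Tue: 10:15 AM–5:29 PM = 7 h 14 min; less 30 min break → 6 h 44 min
Wed: 5:16 AM–12:21 PM = 7 h 5 min; less 30 min break → 6 h 35 min
Thu: 7:46 AM–2:56 PM = 7 h 10 min; less 30 min break → 6 h 40 min
Fri: 6:08 AM–1:42 PM = 7 h 34 min; less 30 min break → 7 h 4 min
Sat: 7:27 AM–2:48 PM = 7 h 21 min; less 30 min break → 6 h 51 min
Total worked: 43 h 29 min = 43.48 h.
Threshold 37.5 h → overtime 5 h 59 min, regular 37 h 30 min.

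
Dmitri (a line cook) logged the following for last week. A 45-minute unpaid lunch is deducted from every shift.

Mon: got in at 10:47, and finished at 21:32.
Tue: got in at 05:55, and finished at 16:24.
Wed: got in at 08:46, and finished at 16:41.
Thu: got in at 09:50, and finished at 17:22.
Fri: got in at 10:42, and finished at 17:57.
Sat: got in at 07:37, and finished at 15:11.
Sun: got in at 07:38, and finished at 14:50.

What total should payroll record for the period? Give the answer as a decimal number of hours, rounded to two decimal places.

Mon: 10:47–21:32 = 10 h 45 min; less 45 min break → 10 h 0 min
Tue: 05:55–16:24 = 10 h 29 min; less 45 min break → 9 h 44 min
Wed: 08:46–16:41 = 7 h 55 min; less 45 min break → 7 h 10 min
Thu: 09:50–17:22 = 7 h 32 min; less 45 min break → 6 h 47 min
Fri: 10:42–17:57 = 7 h 15 min; less 45 min break → 6 h 30 min
Sat: 07:37–15:11 = 7 h 34 min; less 45 min break → 6 h 49 min
Sun: 07:38–14:50 = 7 h 12 min; less 45 min break → 6 h 27 min
Total: 10 h 0 min + 9 h 44 min + 7 h 10 min + 6 h 47 min + 6 h 30 min + 6 h 49 min + 6 h 27 min = 53 h 27 min.

53.45 hours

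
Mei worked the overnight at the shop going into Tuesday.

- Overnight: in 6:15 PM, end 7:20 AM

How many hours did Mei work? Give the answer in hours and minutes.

13 h 5 min

Overnight: 6:15 PM → midnight = 5 h 45 min; midnight → 7:20 AM = 7 h 20 min; span 13 h 5 min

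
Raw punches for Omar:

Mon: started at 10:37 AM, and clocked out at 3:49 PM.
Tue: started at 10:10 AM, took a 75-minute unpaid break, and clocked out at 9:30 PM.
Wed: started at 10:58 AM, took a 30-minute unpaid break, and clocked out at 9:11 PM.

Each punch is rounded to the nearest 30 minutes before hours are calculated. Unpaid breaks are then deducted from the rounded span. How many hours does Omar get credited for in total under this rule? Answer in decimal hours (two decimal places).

25.25 hours

Mon: in 10:37 AM→10:30 AM, out 3:49 PM→4:00 PM; 5 h 30 min
Tue: in 10:10 AM→10:00 AM, out 9:30 PM→9:30 PM; 11 h 30 min − 75 min = 10 h 15 min
Wed: in 10:58 AM→11:00 AM, out 9:11 PM→9:00 PM; 10 h 0 min − 30 min = 9 h 30 min
Total credited: 25 h 15 min.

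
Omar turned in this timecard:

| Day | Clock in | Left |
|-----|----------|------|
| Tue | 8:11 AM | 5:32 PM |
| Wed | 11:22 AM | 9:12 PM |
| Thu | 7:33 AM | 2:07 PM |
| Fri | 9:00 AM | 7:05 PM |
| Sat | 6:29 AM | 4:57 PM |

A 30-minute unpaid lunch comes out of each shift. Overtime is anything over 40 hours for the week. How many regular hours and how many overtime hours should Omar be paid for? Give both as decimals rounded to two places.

Tue: 8:11 AM–5:32 PM = 9 h 21 min; less 30 min break → 8 h 51 min
Wed: 11:22 AM–9:12 PM = 9 h 50 min; less 30 min break → 9 h 20 min
Thu: 7:33 AM–2:07 PM = 6 h 34 min; less 30 min break → 6 h 4 min
Fri: 9:00 AM–7:05 PM = 10 h 5 min; less 30 min break → 9 h 35 min
Sat: 6:29 AM–4:57 PM = 10 h 28 min; less 30 min break → 9 h 58 min
Total worked: 43 h 48 min = 43.80 h.
Threshold 40 h → overtime 3 h 48 min, regular 40 h 0 min.

Regular 40.00 hours, overtime 3.80 hours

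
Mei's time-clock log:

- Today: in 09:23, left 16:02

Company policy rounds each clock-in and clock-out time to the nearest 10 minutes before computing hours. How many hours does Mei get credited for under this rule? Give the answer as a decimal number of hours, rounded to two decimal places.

Today: in 09:23→09:20, out 16:02→16:00; 6 h 40 min

6.67 hours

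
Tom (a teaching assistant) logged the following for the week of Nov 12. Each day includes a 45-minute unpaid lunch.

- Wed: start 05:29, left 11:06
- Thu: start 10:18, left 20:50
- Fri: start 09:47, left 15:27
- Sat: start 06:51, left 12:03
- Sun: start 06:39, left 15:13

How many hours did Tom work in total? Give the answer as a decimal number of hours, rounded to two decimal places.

Wed: 05:29–11:06 = 5 h 37 min; less 45 min break → 4 h 52 min
Thu: 10:18–20:50 = 10 h 32 min; less 45 min break → 9 h 47 min
Fri: 09:47–15:27 = 5 h 40 min; less 45 min break → 4 h 55 min
Sat: 06:51–12:03 = 5 h 12 min; less 45 min break → 4 h 27 min
Sun: 06:39–15:13 = 8 h 34 min; less 45 min break → 7 h 49 min
Total: 4 h 52 min + 9 h 47 min + 4 h 55 min + 4 h 27 min + 7 h 49 min = 31 h 50 min.

31.83 hours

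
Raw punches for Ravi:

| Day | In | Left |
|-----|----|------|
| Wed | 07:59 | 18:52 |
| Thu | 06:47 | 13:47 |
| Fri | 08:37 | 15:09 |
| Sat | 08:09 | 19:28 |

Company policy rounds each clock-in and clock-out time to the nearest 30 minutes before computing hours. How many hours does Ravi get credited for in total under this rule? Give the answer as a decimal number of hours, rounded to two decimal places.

Wed: in 07:59→08:00, out 18:52→19:00; 11 h 0 min
Thu: in 06:47→07:00, out 13:47→14:00; 7 h 0 min
Fri: in 08:37→08:30, out 15:09→15:00; 6 h 30 min
Sat: in 08:09→08:00, out 19:28→19:30; 11 h 30 min
Total credited: 36 h 0 min.

36.00 hours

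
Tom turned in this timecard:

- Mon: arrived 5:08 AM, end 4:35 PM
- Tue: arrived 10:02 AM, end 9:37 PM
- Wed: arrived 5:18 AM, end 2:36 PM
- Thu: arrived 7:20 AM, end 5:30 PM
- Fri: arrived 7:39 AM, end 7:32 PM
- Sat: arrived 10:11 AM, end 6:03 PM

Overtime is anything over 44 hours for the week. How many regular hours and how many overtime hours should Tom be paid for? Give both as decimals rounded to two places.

Regular 44.00 hours, overtime 18.25 hours

Mon: 5:08 AM–4:35 PM = 11 h 27 min
Tue: 10:02 AM–9:37 PM = 11 h 35 min
Wed: 5:18 AM–2:36 PM = 9 h 18 min
Thu: 7:20 AM–5:30 PM = 10 h 10 min
Fri: 7:39 AM–7:32 PM = 11 h 53 min
Sat: 10:11 AM–6:03 PM = 7 h 52 min
Total worked: 62 h 15 min = 62.25 h.
Threshold 44 h → overtime 18 h 15 min, regular 44 h 0 min.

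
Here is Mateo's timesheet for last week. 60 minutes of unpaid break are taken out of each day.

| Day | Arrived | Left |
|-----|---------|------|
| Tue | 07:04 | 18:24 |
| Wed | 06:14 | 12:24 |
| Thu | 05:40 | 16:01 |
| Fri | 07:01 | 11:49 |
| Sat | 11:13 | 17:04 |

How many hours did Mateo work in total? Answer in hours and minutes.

33 h 30 min

Tue: 07:04–18:24 = 11 h 20 min; less 60 min break → 10 h 20 min
Wed: 06:14–12:24 = 6 h 10 min; less 60 min break → 5 h 10 min
Thu: 05:40–16:01 = 10 h 21 min; less 60 min break → 9 h 21 min
Fri: 07:01–11:49 = 4 h 48 min; less 60 min break → 3 h 48 min
Sat: 11:13–17:04 = 5 h 51 min; less 60 min break → 4 h 51 min
Total: 10 h 20 min + 5 h 10 min + 9 h 21 min + 3 h 48 min + 4 h 51 min = 33 h 30 min.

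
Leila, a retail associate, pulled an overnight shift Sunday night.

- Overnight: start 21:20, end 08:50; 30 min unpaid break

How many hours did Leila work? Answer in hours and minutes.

Overnight: 21:20 → midnight = 2 h 40 min; midnight → 08:50 = 8 h 50 min; span 11 h 30 min; less 30 min break → 11 h 0 min

11 h 0 min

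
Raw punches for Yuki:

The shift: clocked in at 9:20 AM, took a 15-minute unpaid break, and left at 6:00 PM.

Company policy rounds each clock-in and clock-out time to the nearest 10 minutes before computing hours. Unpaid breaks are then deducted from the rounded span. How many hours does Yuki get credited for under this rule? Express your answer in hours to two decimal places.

The shift: in 9:20 AM→9:20 AM, out 6:00 PM→6:00 PM; 8 h 40 min − 15 min = 8 h 25 min

8.42 hours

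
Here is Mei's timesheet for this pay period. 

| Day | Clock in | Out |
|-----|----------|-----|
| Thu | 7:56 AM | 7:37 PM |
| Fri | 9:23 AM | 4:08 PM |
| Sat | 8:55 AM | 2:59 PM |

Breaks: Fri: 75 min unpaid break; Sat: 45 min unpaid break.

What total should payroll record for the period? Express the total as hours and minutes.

22 h 30 min

Thu: 7:56 AM–7:37 PM = 11 h 41 min
Fri: 9:23 AM–4:08 PM = 6 h 45 min; less 75 min break → 5 h 30 min
Sat: 8:55 AM–2:59 PM = 6 h 4 min; less 45 min break → 5 h 19 min
Total: 11 h 41 min + 5 h 30 min + 5 h 19 min = 22 h 30 min.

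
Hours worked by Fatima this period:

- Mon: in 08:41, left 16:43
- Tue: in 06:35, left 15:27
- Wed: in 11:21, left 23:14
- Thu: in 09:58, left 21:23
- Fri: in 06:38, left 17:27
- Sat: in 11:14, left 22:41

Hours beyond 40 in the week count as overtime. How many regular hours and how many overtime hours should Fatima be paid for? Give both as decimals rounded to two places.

Mon: 08:41–16:43 = 8 h 2 min
Tue: 06:35–15:27 = 8 h 52 min
Wed: 11:21–23:14 = 11 h 53 min
Thu: 09:58–21:23 = 11 h 25 min
Fri: 06:38–17:27 = 10 h 49 min
Sat: 11:14–22:41 = 11 h 27 min
Total worked: 62 h 28 min = 62.47 h.
Threshold 40 h → overtime 22 h 28 min, regular 40 h 0 min.

Regular 40.00 hours, overtime 22.47 hours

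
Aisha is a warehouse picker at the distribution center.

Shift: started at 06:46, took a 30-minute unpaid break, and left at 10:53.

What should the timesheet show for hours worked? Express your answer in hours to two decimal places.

3.62 hours

Shift: 06:46–10:53 = 4 h 7 min; less 30 min break → 3 h 37 min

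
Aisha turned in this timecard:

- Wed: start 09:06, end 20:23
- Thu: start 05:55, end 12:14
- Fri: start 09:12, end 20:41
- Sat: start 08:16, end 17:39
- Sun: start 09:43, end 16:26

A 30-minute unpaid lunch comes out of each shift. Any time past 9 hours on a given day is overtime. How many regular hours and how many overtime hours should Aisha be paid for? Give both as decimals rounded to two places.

Wed: 09:06–20:23 = 11 h 17 min; less 30 min break → 10 h 47 min
Thu: 05:55–12:14 = 6 h 19 min; less 30 min break → 5 h 49 min
Fri: 09:12–20:41 = 11 h 29 min; less 30 min break → 10 h 59 min
Sat: 08:16–17:39 = 9 h 23 min; less 30 min break → 8 h 53 min
Sun: 09:43–16:26 = 6 h 43 min; less 30 min break → 6 h 13 min
Wed reg 9 h 0 min / OT 1 h 47 min; Thu reg 5 h 49 min / OT 0 h 0 min; Fri reg 9 h 0 min / OT 1 h 59 min; Sat reg 8 h 53 min / OT 0 h 0 min; Sun reg 6 h 13 min / OT 0 h 0 min.
Totals: regular 38 h 55 min, overtime 3 h 46 min.

Regular 38.92 hours, overtime 3.77 hours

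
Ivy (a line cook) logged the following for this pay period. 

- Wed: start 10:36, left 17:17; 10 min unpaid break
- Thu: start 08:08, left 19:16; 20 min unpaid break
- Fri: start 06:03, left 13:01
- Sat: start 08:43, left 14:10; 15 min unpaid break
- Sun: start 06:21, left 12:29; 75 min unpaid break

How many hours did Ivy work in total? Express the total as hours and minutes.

Wed: 10:36–17:17 = 6 h 41 min; less 10 min break → 6 h 31 min
Thu: 08:08–19:16 = 11 h 8 min; less 20 min break → 10 h 48 min
Fri: 06:03–13:01 = 6 h 58 min
Sat: 08:43–14:10 = 5 h 27 min; less 15 min break → 5 h 12 min
Sun: 06:21–12:29 = 6 h 8 min; less 75 min break → 4 h 53 min
Total: 6 h 31 min + 10 h 48 min + 6 h 58 min + 5 h 12 min + 4 h 53 min = 34 h 22 min.

34 h 22 min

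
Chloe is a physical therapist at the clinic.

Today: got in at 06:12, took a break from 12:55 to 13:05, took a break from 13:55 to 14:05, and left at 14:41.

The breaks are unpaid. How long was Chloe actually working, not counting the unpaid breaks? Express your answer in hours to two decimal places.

8.15 hours

Today: 06:12–14:41 = 8 h 29 min; less 20 min break → 8 h 9 min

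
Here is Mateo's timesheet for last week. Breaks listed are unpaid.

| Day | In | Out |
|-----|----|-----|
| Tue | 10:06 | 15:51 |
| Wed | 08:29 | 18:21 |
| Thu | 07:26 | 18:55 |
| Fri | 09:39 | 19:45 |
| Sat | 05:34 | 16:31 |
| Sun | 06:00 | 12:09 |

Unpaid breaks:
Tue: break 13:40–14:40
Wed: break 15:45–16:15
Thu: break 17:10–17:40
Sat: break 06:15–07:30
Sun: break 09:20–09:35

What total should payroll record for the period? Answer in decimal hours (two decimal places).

Tue: 10:06–15:51 = 5 h 45 min; less 60 min break → 4 h 45 min
Wed: 08:29–18:21 = 9 h 52 min; less 30 min break → 9 h 22 min
Thu: 07:26–18:55 = 11 h 29 min; less 30 min break → 10 h 59 min
Fri: 09:39–19:45 = 10 h 6 min
Sat: 05:34–16:31 = 10 h 57 min; less 75 min break → 9 h 42 min
Sun: 06:00–12:09 = 6 h 9 min; less 15 min break → 5 h 54 min
Total: 4 h 45 min + 9 h 22 min + 10 h 59 min + 10 h 6 min + 9 h 42 min + 5 h 54 min = 50 h 48 min.

50.80 hours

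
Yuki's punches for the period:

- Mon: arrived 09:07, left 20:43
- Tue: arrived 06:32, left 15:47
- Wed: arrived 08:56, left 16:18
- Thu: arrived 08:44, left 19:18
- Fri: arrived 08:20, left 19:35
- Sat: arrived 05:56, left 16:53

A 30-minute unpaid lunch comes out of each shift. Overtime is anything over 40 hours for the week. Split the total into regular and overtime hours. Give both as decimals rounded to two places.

Regular 40.00 hours, overtime 17.98 hours

Mon: 09:07–20:43 = 11 h 36 min; less 30 min break → 11 h 6 min
Tue: 06:32–15:47 = 9 h 15 min; less 30 min break → 8 h 45 min
Wed: 08:56–16:18 = 7 h 22 min; less 30 min break → 6 h 52 min
Thu: 08:44–19:18 = 10 h 34 min; less 30 min break → 10 h 4 min
Fri: 08:20–19:35 = 11 h 15 min; less 30 min break → 10 h 45 min
Sat: 05:56–16:53 = 10 h 57 min; less 30 min break → 10 h 27 min
Total worked: 57 h 59 min = 57.98 h.
Threshold 40 h → overtime 17 h 59 min, regular 40 h 0 min.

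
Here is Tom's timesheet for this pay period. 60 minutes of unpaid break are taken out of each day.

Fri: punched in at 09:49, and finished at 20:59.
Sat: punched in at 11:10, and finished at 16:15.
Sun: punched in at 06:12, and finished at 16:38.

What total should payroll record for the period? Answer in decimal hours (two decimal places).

23.68 hours

Fri: 09:49–20:59 = 11 h 10 min; less 60 min break → 10 h 10 min
Sat: 11:10–16:15 = 5 h 5 min; less 60 min break → 4 h 5 min
Sun: 06:12–16:38 = 10 h 26 min; less 60 min break → 9 h 26 min
Total: 10 h 10 min + 4 h 5 min + 9 h 26 min = 23 h 41 min.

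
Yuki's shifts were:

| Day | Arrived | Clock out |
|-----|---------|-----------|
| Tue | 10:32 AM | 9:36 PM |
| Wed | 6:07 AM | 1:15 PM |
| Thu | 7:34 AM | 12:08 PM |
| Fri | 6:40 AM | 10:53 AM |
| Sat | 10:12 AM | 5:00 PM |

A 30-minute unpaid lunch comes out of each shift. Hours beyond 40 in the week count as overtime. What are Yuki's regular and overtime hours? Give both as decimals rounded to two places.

Regular 31.28 hours, overtime 0.00 hours

Tue: 10:32 AM–9:36 PM = 11 h 4 min; less 30 min break → 10 h 34 min
Wed: 6:07 AM–1:15 PM = 7 h 8 min; less 30 min break → 6 h 38 min
Thu: 7:34 AM–12:08 PM = 4 h 34 min; less 30 min break → 4 h 4 min
Fri: 6:40 AM–10:53 AM = 4 h 13 min; less 30 min break → 3 h 43 min
Sat: 10:12 AM–5:00 PM = 6 h 48 min; less 30 min break → 6 h 18 min
Total worked: 31 h 17 min = 31.28 h.
Threshold 40 h → overtime 0 h 0 min, regular 31 h 17 min.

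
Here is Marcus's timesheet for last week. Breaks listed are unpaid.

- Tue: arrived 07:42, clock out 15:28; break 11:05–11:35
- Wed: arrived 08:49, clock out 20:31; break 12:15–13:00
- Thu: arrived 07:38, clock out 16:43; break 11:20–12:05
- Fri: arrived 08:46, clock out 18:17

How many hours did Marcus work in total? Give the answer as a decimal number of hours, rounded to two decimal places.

Tue: 07:42–15:28 = 7 h 46 min; less 30 min break → 7 h 16 min
Wed: 08:49–20:31 = 11 h 42 min; less 45 min break → 10 h 57 min
Thu: 07:38–16:43 = 9 h 5 min; less 45 min break → 8 h 20 min
Fri: 08:46–18:17 = 9 h 31 min
Total: 7 h 16 min + 10 h 57 min + 8 h 20 min + 9 h 31 min = 36 h 4 min.

36.07 hours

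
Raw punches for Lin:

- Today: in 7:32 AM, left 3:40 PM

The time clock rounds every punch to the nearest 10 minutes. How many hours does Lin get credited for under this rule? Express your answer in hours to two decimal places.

Today: in 7:32 AM→7:30 AM, out 3:40 PM→3:40 PM; 8 h 10 min

8.17 hours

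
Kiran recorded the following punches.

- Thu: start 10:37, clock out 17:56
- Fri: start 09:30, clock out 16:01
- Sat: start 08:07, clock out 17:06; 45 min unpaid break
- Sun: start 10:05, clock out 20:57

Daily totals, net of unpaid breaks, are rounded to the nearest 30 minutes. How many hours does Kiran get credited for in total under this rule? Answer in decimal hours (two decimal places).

Thu: 10:37–17:56 = 7 h 19 min → rounds to 7 h 30 min
Fri: 09:30–16:01 = 6 h 31 min → rounds to 6 h 30 min
Sat: 08:07–17:06 = 8 h 59 min − 45 min = 8 h 14 min → rounds to 8 h 0 min
Sun: 10:05–20:57 = 10 h 52 min → rounds to 11 h 0 min
Total credited: 33 h 0 min.

33.00 hours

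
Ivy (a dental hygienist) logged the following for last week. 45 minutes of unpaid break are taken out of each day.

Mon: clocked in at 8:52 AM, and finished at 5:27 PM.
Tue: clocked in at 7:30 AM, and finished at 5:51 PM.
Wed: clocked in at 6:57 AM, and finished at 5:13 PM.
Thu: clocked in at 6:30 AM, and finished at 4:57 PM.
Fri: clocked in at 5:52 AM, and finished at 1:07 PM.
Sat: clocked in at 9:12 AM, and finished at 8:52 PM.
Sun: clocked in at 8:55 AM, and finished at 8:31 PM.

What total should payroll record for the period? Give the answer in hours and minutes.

64 h 55 min

Mon: 8:52 AM–5:27 PM = 8 h 35 min; less 45 min break → 7 h 50 min
Tue: 7:30 AM–5:51 PM = 10 h 21 min; less 45 min break → 9 h 36 min
Wed: 6:57 AM–5:13 PM = 10 h 16 min; less 45 min break → 9 h 31 min
Thu: 6:30 AM–4:57 PM = 10 h 27 min; less 45 min break → 9 h 42 min
Fri: 5:52 AM–1:07 PM = 7 h 15 min; less 45 min break → 6 h 30 min
Sat: 9:12 AM–8:52 PM = 11 h 40 min; less 45 min break → 10 h 55 min
Sun: 8:55 AM–8:31 PM = 11 h 36 min; less 45 min break → 10 h 51 min
Total: 7 h 50 min + 9 h 36 min + 9 h 31 min + 9 h 42 min + 6 h 30 min + 10 h 55 min + 10 h 51 min = 64 h 55 min.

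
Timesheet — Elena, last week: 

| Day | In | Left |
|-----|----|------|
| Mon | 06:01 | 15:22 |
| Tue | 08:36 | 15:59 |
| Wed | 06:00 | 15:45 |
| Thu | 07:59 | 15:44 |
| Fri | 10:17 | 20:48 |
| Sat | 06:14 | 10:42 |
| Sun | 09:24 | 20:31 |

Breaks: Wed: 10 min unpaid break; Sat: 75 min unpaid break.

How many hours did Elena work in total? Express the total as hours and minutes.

Mon: 06:01–15:22 = 9 h 21 min
Tue: 08:36–15:59 = 7 h 23 min
Wed: 06:00–15:45 = 9 h 45 min; less 10 min break → 9 h 35 min
Thu: 07:59–15:44 = 7 h 45 min
Fri: 10:17–20:48 = 10 h 31 min
Sat: 06:14–10:42 = 4 h 28 min; less 75 min break → 3 h 13 min
Sun: 09:24–20:31 = 11 h 7 min
Total: 9 h 21 min + 7 h 23 min + 9 h 35 min + 7 h 45 min + 10 h 31 min + 3 h 13 min + 11 h 7 min = 58 h 55 min.

58 h 55 min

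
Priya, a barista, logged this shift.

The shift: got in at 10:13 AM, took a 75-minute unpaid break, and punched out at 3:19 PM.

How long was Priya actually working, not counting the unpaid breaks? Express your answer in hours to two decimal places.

The shift: 10:13 AM–3:19 PM = 5 h 6 min; less 75 min break → 3 h 51 min

3.85 hours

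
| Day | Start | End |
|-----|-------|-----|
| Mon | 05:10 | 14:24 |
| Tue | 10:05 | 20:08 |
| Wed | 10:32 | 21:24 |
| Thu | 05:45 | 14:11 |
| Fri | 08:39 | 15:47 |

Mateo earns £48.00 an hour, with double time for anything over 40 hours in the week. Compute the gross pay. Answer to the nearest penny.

£2468.80

Mon: 05:10–14:24 = 9 h 14 min
Tue: 10:05–20:08 = 10 h 3 min
Wed: 10:32–21:24 = 10 h 52 min
Thu: 05:45–14:11 = 8 h 26 min
Fri: 08:39–15:47 = 7 h 8 min
Total worked: 45 h 43 min = 2743 min.
Regular 40 h 0 min = 2400 min at £48.00/h; overtime 5 h 43 min = 343 min at £96.00/h.
Pay = (2400 × £48.00 + 343 × £96.00) ÷ 60 = £2468.80.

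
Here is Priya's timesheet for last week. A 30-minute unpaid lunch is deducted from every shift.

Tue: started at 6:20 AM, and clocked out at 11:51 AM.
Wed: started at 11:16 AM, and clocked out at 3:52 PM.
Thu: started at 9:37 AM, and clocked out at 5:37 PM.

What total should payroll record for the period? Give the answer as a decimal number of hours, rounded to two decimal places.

16.62 hours

Tue: 6:20 AM–11:51 AM = 5 h 31 min; less 30 min break → 5 h 1 min
Wed: 11:16 AM–3:52 PM = 4 h 36 min; less 30 min break → 4 h 6 min
Thu: 9:37 AM–5:37 PM = 8 h 0 min; less 30 min break → 7 h 30 min
Total: 5 h 1 min + 4 h 6 min + 7 h 30 min = 16 h 37 min.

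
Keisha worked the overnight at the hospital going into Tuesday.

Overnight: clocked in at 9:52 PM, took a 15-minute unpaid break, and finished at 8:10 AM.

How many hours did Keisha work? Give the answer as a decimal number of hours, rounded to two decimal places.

10.05 hours

Overnight: 9:52 PM → midnight = 2 h 8 min; midnight → 8:10 AM = 8 h 10 min; span 10 h 18 min; less 15 min break → 10 h 3 min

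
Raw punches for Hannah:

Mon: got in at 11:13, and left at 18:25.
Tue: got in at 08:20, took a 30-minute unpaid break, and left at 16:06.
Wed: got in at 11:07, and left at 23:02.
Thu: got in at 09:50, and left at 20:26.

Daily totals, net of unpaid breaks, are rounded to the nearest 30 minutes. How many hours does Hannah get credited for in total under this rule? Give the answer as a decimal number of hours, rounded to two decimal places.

Mon: 11:13–18:25 = 7 h 12 min → rounds to 7 h 0 min
Tue: 08:20–16:06 = 7 h 46 min − 30 min = 7 h 16 min → rounds to 7 h 30 min
Wed: 11:07–23:02 = 11 h 55 min → rounds to 12 h 0 min
Thu: 09:50–20:26 = 10 h 36 min → rounds to 10 h 30 min
Total credited: 37 h 0 min.

37.00 hours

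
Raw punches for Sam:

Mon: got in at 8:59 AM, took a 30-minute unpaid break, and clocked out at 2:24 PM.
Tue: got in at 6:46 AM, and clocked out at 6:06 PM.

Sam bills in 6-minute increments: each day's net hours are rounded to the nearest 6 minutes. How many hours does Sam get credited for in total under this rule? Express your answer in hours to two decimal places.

Mon: 8:59 AM–2:24 PM = 5 h 25 min − 30 min = 4 h 55 min → rounds to 4 h 54 min
Tue: 6:46 AM–6:06 PM = 11 h 20 min → rounds to 11 h 18 min
Total credited: 16 h 12 min.

16.20 hours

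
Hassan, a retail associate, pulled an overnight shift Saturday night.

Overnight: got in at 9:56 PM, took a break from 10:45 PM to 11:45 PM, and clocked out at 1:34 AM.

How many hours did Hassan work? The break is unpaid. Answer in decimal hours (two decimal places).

Overnight: 9:56 PM → midnight = 2 h 4 min; midnight → 1:34 AM = 1 h 34 min; span 3 h 38 min; less 60 min break → 2 h 38 min

2.63 hours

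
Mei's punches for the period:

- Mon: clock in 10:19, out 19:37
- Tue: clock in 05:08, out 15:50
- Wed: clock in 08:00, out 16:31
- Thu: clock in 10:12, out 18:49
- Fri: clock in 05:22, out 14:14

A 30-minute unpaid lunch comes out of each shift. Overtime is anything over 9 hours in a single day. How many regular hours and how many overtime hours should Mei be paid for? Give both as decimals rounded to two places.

Mon: 10:19–19:37 = 9 h 18 min; less 30 min break → 8 h 48 min
Tue: 05:08–15:50 = 10 h 42 min; less 30 min break → 10 h 12 min
Wed: 08:00–16:31 = 8 h 31 min; less 30 min break → 8 h 1 min
Thu: 10:12–18:49 = 8 h 37 min; less 30 min break → 8 h 7 min
Fri: 05:22–14:14 = 8 h 52 min; less 30 min break → 8 h 22 min
Mon reg 8 h 48 min / OT 0 h 0 min; Tue reg 9 h 0 min / OT 1 h 12 min; Wed reg 8 h 1 min / OT 0 h 0 min; Thu reg 8 h 7 min / OT 0 h 0 min; Fri reg 8 h 22 min / OT 0 h 0 min.
Totals: regular 42 h 18 min, overtime 1 h 12 min.

Regular 42.30 hours, overtime 1.20 hours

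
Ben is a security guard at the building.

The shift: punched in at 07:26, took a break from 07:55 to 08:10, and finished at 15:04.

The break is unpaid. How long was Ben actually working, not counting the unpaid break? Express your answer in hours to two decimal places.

7.38 hours

The shift: 07:26–15:04 = 7 h 38 min; less 15 min break → 7 h 23 min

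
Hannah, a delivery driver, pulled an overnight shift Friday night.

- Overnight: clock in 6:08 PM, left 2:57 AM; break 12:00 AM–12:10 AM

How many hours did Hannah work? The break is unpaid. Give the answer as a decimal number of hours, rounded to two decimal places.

8.65 hours

Overnight: 6:08 PM → midnight = 5 h 52 min; midnight → 2:57 AM = 2 h 57 min; span 8 h 49 min; less 10 min break → 8 h 39 min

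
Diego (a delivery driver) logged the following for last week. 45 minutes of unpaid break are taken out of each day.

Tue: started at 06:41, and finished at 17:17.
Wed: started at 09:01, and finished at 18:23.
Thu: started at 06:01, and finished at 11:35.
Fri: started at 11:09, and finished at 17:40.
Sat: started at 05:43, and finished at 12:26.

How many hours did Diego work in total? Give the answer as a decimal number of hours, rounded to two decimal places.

Tue: 06:41–17:17 = 10 h 36 min; less 45 min break → 9 h 51 min
Wed: 09:01–18:23 = 9 h 22 min; less 45 min break → 8 h 37 min
Thu: 06:01–11:35 = 5 h 34 min; less 45 min break → 4 h 49 min
Fri: 11:09–17:40 = 6 h 31 min; less 45 min break → 5 h 46 min
Sat: 05:43–12:26 = 6 h 43 min; less 45 min break → 5 h 58 min
Total: 9 h 51 min + 8 h 37 min + 4 h 49 min + 5 h 46 min + 5 h 58 min = 35 h 1 min.

35.02 hours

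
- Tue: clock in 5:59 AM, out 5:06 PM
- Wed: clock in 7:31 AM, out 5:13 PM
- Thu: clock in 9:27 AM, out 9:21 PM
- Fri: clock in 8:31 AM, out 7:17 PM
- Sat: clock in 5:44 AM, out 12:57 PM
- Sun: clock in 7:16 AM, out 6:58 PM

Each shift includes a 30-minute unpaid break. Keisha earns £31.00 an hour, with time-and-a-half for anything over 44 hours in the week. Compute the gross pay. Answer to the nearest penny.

Tue: 5:59 AM–5:06 PM = 11 h 7 min; less 30 min break → 10 h 37 min
Wed: 7:31 AM–5:13 PM = 9 h 42 min; less 30 min break → 9 h 12 min
Thu: 9:27 AM–9:21 PM = 11 h 54 min; less 30 min break → 11 h 24 min
Fri: 8:31 AM–7:17 PM = 10 h 46 min; less 30 min break → 10 h 16 min
Sat: 5:44 AM–12:57 PM = 7 h 13 min; less 30 min break → 6 h 43 min
Sun: 7:16 AM–6:58 PM = 11 h 42 min; less 30 min break → 11 h 12 min
Total worked: 59 h 24 min = 3564 min.
Regular 44 h 0 min = 2640 min at £31.00/h; overtime 15 h 24 min = 924 min at £46.50/h.
Pay = (2640 × £31.00 + 924 × £46.50) ÷ 60 = £2080.10.

£2080.10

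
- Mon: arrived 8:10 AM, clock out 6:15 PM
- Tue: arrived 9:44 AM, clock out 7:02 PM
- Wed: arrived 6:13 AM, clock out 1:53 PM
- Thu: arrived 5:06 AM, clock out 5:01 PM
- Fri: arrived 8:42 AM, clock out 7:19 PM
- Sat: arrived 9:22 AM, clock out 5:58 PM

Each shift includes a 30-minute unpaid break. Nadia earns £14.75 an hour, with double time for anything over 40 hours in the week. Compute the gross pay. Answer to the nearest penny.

Mon: 8:10 AM–6:15 PM = 10 h 5 min; less 30 min break → 9 h 35 min
Tue: 9:44 AM–7:02 PM = 9 h 18 min; less 30 min break → 8 h 48 min
Wed: 6:13 AM–1:53 PM = 7 h 40 min; less 30 min break → 7 h 10 min
Thu: 5:06 AM–5:01 PM = 11 h 55 min; less 30 min break → 11 h 25 min
Fri: 8:42 AM–7:19 PM = 10 h 37 min; less 30 min break → 10 h 7 min
Sat: 9:22 AM–5:58 PM = 8 h 36 min; less 30 min break → 8 h 6 min
Total worked: 55 h 11 min = 3311 min.
Regular 40 h 0 min = 2400 min at £14.75/h; overtime 15 h 11 min = 911 min at £29.50/h.
Pay = (2400 × £14.75 + 911 × £29.50) ÷ 60 = £1037.91.

£1037.91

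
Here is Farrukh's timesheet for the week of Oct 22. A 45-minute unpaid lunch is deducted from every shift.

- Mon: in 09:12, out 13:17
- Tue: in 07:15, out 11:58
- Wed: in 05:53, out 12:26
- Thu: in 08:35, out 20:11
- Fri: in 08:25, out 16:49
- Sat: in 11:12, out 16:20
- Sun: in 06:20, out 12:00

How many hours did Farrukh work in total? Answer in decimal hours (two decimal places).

40.90 hours

Mon: 09:12–13:17 = 4 h 5 min; less 45 min break → 3 h 20 min
Tue: 07:15–11:58 = 4 h 43 min; less 45 min break → 3 h 58 min
Wed: 05:53–12:26 = 6 h 33 min; less 45 min break → 5 h 48 min
Thu: 08:35–20:11 = 11 h 36 min; less 45 min break → 10 h 51 min
Fri: 08:25–16:49 = 8 h 24 min; less 45 min break → 7 h 39 min
Sat: 11:12–16:20 = 5 h 8 min; less 45 min break → 4 h 23 min
Sun: 06:20–12:00 = 5 h 40 min; less 45 min break → 4 h 55 min
Total: 3 h 20 min + 3 h 58 min + 5 h 48 min + 10 h 51 min + 7 h 39 min + 4 h 23 min + 4 h 55 min = 40 h 54 min.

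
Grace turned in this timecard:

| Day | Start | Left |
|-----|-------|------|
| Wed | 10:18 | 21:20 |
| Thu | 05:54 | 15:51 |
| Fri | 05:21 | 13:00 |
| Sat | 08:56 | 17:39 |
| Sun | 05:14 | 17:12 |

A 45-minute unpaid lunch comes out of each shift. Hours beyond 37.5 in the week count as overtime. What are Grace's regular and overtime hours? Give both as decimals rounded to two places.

Wed: 10:18–21:20 = 11 h 2 min; less 45 min break → 10 h 17 min
Thu: 05:54–15:51 = 9 h 57 min; less 45 min break → 9 h 12 min
Fri: 05:21–13:00 = 7 h 39 min; less 45 min break → 6 h 54 min
Sat: 08:56–17:39 = 8 h 43 min; less 45 min break → 7 h 58 min
Sun: 05:14–17:12 = 11 h 58 min; less 45 min break → 11 h 13 min
Total worked: 45 h 34 min = 45.57 h.
Threshold 37.5 h → overtime 8 h 4 min, regular 37 h 30 min.

Regular 37.50 hours, overtime 8.07 hours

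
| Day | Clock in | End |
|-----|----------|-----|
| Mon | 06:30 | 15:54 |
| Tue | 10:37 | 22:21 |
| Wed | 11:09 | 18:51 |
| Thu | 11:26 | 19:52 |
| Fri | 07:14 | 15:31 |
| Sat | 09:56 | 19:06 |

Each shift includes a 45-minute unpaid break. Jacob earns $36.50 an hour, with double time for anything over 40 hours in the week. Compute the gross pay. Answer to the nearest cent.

$2205.82

Mon: 06:30–15:54 = 9 h 24 min; less 45 min break → 8 h 39 min
Tue: 10:37–22:21 = 11 h 44 min; less 45 min break → 10 h 59 min
Wed: 11:09–18:51 = 7 h 42 min; less 45 min break → 6 h 57 min
Thu: 11:26–19:52 = 8 h 26 min; less 45 min break → 7 h 41 min
Fri: 07:14–15:31 = 8 h 17 min; less 45 min break → 7 h 32 min
Sat: 09:56–19:06 = 9 h 10 min; less 45 min break → 8 h 25 min
Total worked: 50 h 13 min = 3013 min.
Regular 40 h 0 min = 2400 min at $36.50/h; overtime 10 h 13 min = 613 min at $73.00/h.
Pay = (2400 × $36.50 + 613 × $73.00) ÷ 60 = $2205.82.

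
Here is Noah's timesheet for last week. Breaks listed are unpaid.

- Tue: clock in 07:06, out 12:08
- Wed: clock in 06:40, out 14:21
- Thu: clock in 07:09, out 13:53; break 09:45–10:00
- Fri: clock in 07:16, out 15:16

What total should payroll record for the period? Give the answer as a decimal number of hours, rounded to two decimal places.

Tue: 07:06–12:08 = 5 h 2 min
Wed: 06:40–14:21 = 7 h 41 min
Thu: 07:09–13:53 = 6 h 44 min; less 15 min break → 6 h 29 min
Fri: 07:16–15:16 = 8 h 0 min
Total: 5 h 2 min + 7 h 41 min + 6 h 29 min + 8 h 0 min = 27 h 12 min.

27.20 hours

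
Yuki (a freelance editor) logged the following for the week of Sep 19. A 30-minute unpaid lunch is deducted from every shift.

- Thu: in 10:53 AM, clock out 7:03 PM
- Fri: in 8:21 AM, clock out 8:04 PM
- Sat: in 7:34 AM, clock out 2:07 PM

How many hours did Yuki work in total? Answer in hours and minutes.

24 h 56 min

Thu: 10:53 AM–7:03 PM = 8 h 10 min; less 30 min break → 7 h 40 min
Fri: 8:21 AM–8:04 PM = 11 h 43 min; less 30 min break → 11 h 13 min
Sat: 7:34 AM–2:07 PM = 6 h 33 min; less 30 min break → 6 h 3 min
Total: 7 h 40 min + 11 h 13 min + 6 h 3 min = 24 h 56 min.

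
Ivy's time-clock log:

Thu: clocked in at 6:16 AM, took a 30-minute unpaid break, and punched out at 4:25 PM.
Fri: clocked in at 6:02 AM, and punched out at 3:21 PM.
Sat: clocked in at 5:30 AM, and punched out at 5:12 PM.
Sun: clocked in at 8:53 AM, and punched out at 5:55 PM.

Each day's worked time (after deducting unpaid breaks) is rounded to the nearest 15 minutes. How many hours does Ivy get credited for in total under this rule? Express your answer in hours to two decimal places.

Thu: 6:16 AM–4:25 PM = 10 h 9 min − 30 min = 9 h 39 min → rounds to 9 h 45 min
Fri: 6:02 AM–3:21 PM = 9 h 19 min → rounds to 9 h 15 min
Sat: 5:30 AM–5:12 PM = 11 h 42 min → rounds to 11 h 45 min
Sun: 8:53 AM–5:55 PM = 9 h 2 min → rounds to 9 h 0 min
Total credited: 39 h 45 min.

39.75 hours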